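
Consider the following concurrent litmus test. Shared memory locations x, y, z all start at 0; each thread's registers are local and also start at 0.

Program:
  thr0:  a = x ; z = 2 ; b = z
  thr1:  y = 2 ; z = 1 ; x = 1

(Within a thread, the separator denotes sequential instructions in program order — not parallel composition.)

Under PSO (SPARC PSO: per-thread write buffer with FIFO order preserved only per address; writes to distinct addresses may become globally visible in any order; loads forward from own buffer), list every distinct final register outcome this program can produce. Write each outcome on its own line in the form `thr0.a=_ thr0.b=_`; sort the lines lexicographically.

outcome vector order: (thr0.a,thr0.b)
|PSO outcomes| = 4

thr0.a=0 thr0.b=1
thr0.a=0 thr0.b=2
thr0.a=1 thr0.b=1
thr0.a=1 thr0.b=2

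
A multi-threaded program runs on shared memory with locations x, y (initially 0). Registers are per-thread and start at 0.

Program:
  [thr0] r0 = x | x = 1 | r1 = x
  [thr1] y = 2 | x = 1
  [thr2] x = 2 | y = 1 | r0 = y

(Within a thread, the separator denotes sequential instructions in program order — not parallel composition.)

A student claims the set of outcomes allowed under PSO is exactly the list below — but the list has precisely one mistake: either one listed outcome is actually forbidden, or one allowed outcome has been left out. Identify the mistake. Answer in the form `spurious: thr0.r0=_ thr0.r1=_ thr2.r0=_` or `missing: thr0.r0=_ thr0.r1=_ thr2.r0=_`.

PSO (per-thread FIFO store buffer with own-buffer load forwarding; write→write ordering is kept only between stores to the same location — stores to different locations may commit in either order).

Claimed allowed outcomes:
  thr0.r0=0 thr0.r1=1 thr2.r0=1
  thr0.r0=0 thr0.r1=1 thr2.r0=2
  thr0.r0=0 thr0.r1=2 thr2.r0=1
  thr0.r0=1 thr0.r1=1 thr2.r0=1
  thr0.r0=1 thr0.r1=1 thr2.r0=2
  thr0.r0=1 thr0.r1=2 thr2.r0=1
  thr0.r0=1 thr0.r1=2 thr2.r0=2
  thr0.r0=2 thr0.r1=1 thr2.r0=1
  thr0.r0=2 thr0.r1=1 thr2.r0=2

outcome vector order: (thr0.r0,thr0.r1,thr2.r0)
[PSO] allowed = {0/1/1 0/1/2 0/2/1 0/2/2 1/1/1 1/1/2 1/2/1 1/2/2 2/1/1 2/1/2}
PSO∖claimed = {0/2/2}

missing: thr0.r0=0 thr0.r1=2 thr2.r0=2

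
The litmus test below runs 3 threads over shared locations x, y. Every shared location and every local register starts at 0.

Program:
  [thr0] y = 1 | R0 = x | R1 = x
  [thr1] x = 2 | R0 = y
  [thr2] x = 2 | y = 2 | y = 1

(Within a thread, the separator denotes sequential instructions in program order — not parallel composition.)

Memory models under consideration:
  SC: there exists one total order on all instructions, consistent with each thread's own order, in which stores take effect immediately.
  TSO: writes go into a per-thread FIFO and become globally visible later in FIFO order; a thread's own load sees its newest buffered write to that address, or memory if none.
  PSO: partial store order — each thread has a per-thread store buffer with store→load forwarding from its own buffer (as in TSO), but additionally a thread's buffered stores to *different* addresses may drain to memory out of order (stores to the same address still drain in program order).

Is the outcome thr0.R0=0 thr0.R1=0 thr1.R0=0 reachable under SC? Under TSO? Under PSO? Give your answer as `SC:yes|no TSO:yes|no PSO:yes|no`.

SC:no TSO:yes PSO:yes

outcome vector order: (thr0.R0,thr0.R1,thr1.R0)
SC: 7 outcomes — {(0,0,1); (0,0,2); (0,2,1); (0,2,2); (2,2,0); (2,2,1); (2,2,2)}
TSO: 9 outcomes — {(0,0,0); (0,0,1); (0,0,2); (0,2,0); (0,2,1); (0,2,2); (2,2,0); (2,2,1); (2,2,2)}
PSO: 9 outcomes — {(0,0,0); (0,0,1); (0,0,2); (0,2,0); (0,2,1); (0,2,2); (2,2,0); (2,2,1); (2,2,2)}
target (0,0,0) ∈ {TSO,PSO}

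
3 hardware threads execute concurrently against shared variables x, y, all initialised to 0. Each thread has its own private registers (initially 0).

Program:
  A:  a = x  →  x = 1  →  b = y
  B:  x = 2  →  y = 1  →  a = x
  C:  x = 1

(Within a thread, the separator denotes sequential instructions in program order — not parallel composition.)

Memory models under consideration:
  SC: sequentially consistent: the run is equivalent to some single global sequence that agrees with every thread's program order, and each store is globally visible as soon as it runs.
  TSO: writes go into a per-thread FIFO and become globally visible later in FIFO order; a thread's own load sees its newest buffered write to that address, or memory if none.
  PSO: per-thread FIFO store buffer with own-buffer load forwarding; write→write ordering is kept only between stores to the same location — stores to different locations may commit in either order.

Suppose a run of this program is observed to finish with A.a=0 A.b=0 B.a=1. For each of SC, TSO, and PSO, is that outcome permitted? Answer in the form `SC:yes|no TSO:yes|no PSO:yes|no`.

outcome vector order: (A.a,A.b,B.a)
SC: 11 outcomes — {(0,0,1) (0,0,2) (0,1,1) (0,1,2) (1,0,1) (1,0,2) (1,1,1) (1,1,2) (2,0,1) (2,1,1) (2,1,2)}
TSO: 12 outcomes — {(0,0,1) (0,0,2) (0,1,1) (0,1,2) (1,0,1) (1,0,2) (1,1,1) (1,1,2) (2,0,1) (2,0,2) (2,1,1) (2,1,2)}
PSO: 12 outcomes — {(0,0,1) (0,0,2) (0,1,1) (0,1,2) (1,0,1) (1,0,2) (1,1,1) (1,1,2) (2,0,1) (2,0,2) (2,1,1) (2,1,2)}
target (0,0,1) ∈ {SC,TSO,PSO}

SC:yes TSO:yes PSO:yes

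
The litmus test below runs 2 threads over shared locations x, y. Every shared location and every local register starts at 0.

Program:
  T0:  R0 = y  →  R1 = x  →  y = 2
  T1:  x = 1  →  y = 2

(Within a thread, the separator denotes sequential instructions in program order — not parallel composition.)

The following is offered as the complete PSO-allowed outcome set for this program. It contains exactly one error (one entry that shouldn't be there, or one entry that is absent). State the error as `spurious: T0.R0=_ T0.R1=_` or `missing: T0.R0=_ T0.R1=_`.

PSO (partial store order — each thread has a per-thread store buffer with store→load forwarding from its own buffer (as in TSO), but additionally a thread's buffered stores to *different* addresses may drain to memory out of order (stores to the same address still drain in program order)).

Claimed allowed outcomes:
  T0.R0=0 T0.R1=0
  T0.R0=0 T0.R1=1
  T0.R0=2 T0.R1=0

missing: T0.R0=2 T0.R1=1

outcome vector order: (T0.R0,T0.R1)
under PSO → <0 0> <0 1> <2 0> <2 1>
PSO∖claimed = {<2 1>}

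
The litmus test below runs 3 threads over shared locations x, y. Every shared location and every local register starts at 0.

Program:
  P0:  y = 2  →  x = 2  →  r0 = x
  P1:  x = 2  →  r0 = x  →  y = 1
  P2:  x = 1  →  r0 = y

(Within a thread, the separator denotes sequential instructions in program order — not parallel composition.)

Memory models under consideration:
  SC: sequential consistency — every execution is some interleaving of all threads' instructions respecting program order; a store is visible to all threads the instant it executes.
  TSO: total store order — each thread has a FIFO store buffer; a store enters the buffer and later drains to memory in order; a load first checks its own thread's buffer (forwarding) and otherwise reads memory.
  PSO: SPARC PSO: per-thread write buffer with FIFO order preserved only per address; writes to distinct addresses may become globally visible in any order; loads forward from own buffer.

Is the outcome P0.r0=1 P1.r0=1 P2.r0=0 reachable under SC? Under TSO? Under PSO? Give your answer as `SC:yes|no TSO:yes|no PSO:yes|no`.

SC:no TSO:yes PSO:yes

outcome vector order: (P0.r0,P1.r0,P2.r0)
[SC] allowed = {(1,1,1), (1,1,2), (1,2,1), (1,2,2), (2,1,0), (2,1,1), (2,1,2), (2,2,0), (2,2,1), (2,2,2)}
[TSO] allowed = {(1,1,0), (1,1,1), (1,1,2), (1,2,0), (1,2,1), (1,2,2), (2,1,0), (2,1,1), (2,1,2), (2,2,0), (2,2,1), (2,2,2)}
[PSO] allowed = {(1,1,0), (1,1,1), (1,1,2), (1,2,0), (1,2,1), (1,2,2), (2,1,0), (2,1,1), (2,1,2), (2,2,0), (2,2,1), (2,2,2)}
target (1,1,0) ∈ {TSO,PSO}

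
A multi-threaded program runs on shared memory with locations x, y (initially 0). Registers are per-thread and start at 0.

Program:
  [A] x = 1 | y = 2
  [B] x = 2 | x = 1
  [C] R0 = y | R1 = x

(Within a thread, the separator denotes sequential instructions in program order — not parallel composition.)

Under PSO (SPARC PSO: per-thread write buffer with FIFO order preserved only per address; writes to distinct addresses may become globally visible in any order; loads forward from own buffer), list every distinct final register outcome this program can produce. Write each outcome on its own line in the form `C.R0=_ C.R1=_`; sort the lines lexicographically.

outcome vector order: (C.R0,C.R1)
|PSO outcomes| = 6

C.R0=0 C.R1=0
C.R0=0 C.R1=1
C.R0=0 C.R1=2
C.R0=2 C.R1=0
C.R0=2 C.R1=1
C.R0=2 C.R1=2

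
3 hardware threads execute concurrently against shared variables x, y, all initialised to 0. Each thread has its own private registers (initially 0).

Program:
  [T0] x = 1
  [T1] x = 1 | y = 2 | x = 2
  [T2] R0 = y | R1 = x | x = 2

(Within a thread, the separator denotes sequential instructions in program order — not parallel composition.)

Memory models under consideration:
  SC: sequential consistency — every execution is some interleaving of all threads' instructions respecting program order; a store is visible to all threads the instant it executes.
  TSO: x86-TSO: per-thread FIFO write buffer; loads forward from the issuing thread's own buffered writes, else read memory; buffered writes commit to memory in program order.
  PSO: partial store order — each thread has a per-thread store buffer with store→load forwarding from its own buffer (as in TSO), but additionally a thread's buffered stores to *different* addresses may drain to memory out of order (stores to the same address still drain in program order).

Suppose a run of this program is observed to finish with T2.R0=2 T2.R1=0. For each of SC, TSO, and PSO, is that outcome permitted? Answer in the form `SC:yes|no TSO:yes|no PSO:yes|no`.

SC:no TSO:no PSO:yes

outcome vector order: (T2.R0,T2.R1)
SC (5): <0 0> <0 1> <0 2> <2 1> <2 2>
TSO (5): <0 0> <0 1> <0 2> <2 1> <2 2>
PSO (6): <0 0> <0 1> <0 2> <2 0> <2 1> <2 2>
target <2 0> ∈ {PSO}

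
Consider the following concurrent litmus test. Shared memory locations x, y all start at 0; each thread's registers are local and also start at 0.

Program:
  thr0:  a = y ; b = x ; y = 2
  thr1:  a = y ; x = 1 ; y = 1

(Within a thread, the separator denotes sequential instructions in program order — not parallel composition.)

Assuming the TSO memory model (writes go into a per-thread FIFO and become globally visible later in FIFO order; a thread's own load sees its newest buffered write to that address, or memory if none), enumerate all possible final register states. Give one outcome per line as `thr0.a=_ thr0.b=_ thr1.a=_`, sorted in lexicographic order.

thr0.a=0 thr0.b=0 thr1.a=0
thr0.a=0 thr0.b=0 thr1.a=2
thr0.a=0 thr0.b=1 thr1.a=0
thr0.a=1 thr0.b=1 thr1.a=0

outcome vector order: (thr0.a,thr0.b,thr1.a)
|TSO outcomes| = 4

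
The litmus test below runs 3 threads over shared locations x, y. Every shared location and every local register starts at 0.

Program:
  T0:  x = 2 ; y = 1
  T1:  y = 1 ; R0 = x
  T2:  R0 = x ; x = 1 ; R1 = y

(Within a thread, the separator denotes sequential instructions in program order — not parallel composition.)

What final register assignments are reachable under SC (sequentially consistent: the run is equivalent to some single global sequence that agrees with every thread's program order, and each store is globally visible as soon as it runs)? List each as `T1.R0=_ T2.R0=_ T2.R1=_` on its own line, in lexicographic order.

outcome vector order: (T1.R0,T2.R0,T2.R1)
|SC outcomes| = 9

T1.R0=0 T2.R0=0 T2.R1=1
T1.R0=0 T2.R0=2 T2.R1=1
T1.R0=1 T2.R0=0 T2.R1=0
T1.R0=1 T2.R0=0 T2.R1=1
T1.R0=1 T2.R0=2 T2.R1=0
T1.R0=1 T2.R0=2 T2.R1=1
T1.R0=2 T2.R0=0 T2.R1=0
T1.R0=2 T2.R0=0 T2.R1=1
T1.R0=2 T2.R0=2 T2.R1=1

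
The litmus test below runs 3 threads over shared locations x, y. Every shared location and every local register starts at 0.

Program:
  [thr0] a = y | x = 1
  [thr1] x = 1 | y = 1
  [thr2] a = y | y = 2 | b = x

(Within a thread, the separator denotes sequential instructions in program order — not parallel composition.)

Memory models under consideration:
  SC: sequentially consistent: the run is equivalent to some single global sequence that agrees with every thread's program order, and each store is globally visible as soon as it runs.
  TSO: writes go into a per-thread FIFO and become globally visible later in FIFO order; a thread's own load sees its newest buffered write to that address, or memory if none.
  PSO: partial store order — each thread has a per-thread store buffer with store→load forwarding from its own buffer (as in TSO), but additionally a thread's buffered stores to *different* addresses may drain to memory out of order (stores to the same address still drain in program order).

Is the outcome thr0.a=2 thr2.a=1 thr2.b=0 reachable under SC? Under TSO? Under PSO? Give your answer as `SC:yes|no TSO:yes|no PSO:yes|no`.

outcome vector order: (thr0.a,thr2.a,thr2.b)
SC (9): 000, 001, 011, 100, 101, 111, 200, 201, 211
TSO (9): 000, 001, 011, 100, 101, 111, 200, 201, 211
PSO (12): 000, 001, 010, 011, 100, 101, 110, 111, 200, 201, 210, 211
target 210 ∈ {PSO}

SC:no TSO:no PSO:yes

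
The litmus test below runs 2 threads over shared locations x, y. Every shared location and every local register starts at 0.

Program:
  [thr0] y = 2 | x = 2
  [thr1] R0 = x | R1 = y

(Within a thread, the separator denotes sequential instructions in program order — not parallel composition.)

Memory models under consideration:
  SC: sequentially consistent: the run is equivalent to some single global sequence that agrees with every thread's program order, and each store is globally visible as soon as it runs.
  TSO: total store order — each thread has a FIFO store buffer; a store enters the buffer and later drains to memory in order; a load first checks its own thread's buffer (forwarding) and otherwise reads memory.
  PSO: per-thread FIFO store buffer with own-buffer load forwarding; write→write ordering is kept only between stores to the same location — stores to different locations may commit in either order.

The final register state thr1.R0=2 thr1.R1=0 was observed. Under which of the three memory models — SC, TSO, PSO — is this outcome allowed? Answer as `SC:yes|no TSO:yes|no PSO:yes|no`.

SC:no TSO:no PSO:yes

outcome vector order: (thr1.R0,thr1.R1)
SC: 3 outcomes — {0/0 0/2 2/2}
TSO: 3 outcomes — {0/0 0/2 2/2}
PSO: 4 outcomes — {0/0 0/2 2/0 2/2}
target 2/0 ∈ {PSO}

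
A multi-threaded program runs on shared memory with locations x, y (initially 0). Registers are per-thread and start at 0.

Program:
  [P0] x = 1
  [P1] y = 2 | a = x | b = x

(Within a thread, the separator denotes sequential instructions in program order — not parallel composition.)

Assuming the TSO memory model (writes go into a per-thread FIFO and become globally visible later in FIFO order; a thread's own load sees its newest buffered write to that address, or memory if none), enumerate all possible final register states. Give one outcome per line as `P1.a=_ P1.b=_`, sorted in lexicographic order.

outcome vector order: (P1.a,P1.b)
|TSO outcomes| = 3

P1.a=0 P1.b=0
P1.a=0 P1.b=1
P1.a=1 P1.b=1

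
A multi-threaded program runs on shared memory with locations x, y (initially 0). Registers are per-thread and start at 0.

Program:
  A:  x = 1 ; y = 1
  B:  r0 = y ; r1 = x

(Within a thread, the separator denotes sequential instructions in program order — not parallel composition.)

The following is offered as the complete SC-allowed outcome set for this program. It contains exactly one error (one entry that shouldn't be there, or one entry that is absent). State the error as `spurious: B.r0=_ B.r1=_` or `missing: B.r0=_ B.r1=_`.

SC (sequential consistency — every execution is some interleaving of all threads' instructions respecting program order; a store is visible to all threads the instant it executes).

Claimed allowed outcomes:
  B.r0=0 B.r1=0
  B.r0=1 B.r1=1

outcome vector order: (B.r0,B.r1)
[SC] allowed = {<0 0>, <0 1>, <1 1>}
SC∖claimed = {<0 1>}

missing: B.r0=0 B.r1=1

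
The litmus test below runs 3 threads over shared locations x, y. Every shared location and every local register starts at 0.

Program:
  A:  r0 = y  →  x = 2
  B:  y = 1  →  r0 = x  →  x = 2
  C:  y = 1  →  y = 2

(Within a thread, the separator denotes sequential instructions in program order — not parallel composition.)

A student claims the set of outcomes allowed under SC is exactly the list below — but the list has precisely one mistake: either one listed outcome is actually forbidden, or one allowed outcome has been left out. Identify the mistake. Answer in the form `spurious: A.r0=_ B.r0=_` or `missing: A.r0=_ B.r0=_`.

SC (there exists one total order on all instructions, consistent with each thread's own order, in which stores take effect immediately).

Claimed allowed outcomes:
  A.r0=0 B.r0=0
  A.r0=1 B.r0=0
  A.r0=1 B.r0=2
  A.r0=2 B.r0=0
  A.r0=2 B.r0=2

outcome vector order: (A.r0,B.r0)
SC (6): <0 0>; <0 2>; <1 0>; <1 2>; <2 0>; <2 2>
SC∖claimed = {<0 2>}

missing: A.r0=0 B.r0=2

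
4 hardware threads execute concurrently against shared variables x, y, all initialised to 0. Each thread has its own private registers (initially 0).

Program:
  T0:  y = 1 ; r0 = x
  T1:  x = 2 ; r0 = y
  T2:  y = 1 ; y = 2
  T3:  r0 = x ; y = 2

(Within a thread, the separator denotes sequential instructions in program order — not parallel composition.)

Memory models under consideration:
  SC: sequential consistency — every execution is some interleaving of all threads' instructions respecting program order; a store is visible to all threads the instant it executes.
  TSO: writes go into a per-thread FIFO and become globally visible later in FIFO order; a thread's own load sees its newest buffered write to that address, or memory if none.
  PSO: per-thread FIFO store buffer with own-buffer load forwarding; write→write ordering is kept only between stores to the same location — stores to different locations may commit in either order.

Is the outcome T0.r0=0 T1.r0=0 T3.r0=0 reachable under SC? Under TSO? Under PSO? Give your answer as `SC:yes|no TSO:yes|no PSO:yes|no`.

outcome vector order: (T0.r0,T1.r0,T3.r0)
SC: 10 outcomes — {<0 1 0> <0 1 2> <0 2 0> <0 2 2> <2 0 0> <2 0 2> <2 1 0> <2 1 2> <2 2 0> <2 2 2>}
TSO: 12 outcomes — {<0 0 0> <0 0 2> <0 1 0> <0 1 2> <0 2 0> <0 2 2> <2 0 0> <2 0 2> <2 1 0> <2 1 2> <2 2 0> <2 2 2>}
PSO: 12 outcomes — {<0 0 0> <0 0 2> <0 1 0> <0 1 2> <0 2 0> <0 2 2> <2 0 0> <2 0 2> <2 1 0> <2 1 2> <2 2 0> <2 2 2>}
target <0 0 0> ∈ {TSO,PSO}

SC:no TSO:yes PSO:yes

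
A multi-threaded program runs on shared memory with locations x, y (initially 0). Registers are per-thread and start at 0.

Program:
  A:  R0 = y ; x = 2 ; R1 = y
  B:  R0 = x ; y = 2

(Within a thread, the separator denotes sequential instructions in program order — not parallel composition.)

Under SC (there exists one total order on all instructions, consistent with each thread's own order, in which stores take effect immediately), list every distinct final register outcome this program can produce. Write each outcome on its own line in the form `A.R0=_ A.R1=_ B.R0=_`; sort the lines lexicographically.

outcome vector order: (A.R0,A.R1,B.R0)
|SC outcomes| = 5

A.R0=0 A.R1=0 B.R0=0
A.R0=0 A.R1=0 B.R0=2
A.R0=0 A.R1=2 B.R0=0
A.R0=0 A.R1=2 B.R0=2
A.R0=2 A.R1=2 B.R0=0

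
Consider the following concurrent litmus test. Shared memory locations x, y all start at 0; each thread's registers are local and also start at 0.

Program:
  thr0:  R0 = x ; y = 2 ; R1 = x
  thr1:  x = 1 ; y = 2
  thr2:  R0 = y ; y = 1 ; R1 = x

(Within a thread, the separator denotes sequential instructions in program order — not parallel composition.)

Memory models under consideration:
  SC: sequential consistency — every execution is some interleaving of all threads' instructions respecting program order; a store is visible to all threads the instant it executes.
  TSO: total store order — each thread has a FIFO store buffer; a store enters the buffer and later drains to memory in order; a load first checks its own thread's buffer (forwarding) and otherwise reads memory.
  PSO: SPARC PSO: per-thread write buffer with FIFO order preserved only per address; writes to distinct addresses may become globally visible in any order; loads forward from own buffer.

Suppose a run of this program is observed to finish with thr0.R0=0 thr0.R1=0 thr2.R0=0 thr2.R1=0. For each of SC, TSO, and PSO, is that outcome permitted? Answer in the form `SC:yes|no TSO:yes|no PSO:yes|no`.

SC:yes TSO:yes PSO:yes

outcome vector order: (thr0.R0,thr0.R1,thr2.R0,thr2.R1)
[SC] allowed = {0000, 0001, 0020, 0021, 0100, 0101, 0120, 0121, 1100, 1101, 1121}
[TSO] allowed = {0000, 0001, 0020, 0021, 0100, 0101, 0120, 0121, 1100, 1101, 1121}
[PSO] allowed = {0000, 0001, 0020, 0021, 0100, 0101, 0120, 0121, 1100, 1101, 1120, 1121}
target 0000 ∈ {SC,TSO,PSO}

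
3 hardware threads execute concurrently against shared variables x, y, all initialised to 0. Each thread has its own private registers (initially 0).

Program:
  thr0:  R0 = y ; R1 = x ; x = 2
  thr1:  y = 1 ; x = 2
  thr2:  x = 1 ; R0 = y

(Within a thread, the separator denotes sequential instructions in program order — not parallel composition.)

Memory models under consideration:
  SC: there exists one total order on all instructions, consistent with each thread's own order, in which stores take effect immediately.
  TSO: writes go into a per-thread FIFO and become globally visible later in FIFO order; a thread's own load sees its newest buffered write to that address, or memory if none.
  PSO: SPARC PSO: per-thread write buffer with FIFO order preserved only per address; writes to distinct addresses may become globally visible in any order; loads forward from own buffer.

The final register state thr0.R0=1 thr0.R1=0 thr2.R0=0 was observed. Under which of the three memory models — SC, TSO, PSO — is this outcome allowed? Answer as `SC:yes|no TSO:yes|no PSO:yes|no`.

outcome vector order: (thr0.R0,thr0.R1,thr2.R0)
SC: 11 outcomes — {0/0/0; 0/0/1; 0/1/0; 0/1/1; 0/2/0; 0/2/1; 1/0/1; 1/1/0; 1/1/1; 1/2/0; 1/2/1}
TSO: 12 outcomes — {0/0/0; 0/0/1; 0/1/0; 0/1/1; 0/2/0; 0/2/1; 1/0/0; 1/0/1; 1/1/0; 1/1/1; 1/2/0; 1/2/1}
PSO: 12 outcomes — {0/0/0; 0/0/1; 0/1/0; 0/1/1; 0/2/0; 0/2/1; 1/0/0; 1/0/1; 1/1/0; 1/1/1; 1/2/0; 1/2/1}
target 1/0/0 ∈ {TSO,PSO}

SC:no TSO:yes PSO:yes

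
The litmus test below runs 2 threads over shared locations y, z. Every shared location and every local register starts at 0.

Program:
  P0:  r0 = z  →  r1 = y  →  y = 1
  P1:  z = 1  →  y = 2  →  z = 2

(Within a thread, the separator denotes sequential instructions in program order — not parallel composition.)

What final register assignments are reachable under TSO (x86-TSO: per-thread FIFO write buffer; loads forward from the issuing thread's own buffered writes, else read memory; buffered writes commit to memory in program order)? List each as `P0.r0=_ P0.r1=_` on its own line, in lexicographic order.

P0.r0=0 P0.r1=0
P0.r0=0 P0.r1=2
P0.r0=1 P0.r1=0
P0.r0=1 P0.r1=2
P0.r0=2 P0.r1=2

outcome vector order: (P0.r0,P0.r1)
|TSO outcomes| = 5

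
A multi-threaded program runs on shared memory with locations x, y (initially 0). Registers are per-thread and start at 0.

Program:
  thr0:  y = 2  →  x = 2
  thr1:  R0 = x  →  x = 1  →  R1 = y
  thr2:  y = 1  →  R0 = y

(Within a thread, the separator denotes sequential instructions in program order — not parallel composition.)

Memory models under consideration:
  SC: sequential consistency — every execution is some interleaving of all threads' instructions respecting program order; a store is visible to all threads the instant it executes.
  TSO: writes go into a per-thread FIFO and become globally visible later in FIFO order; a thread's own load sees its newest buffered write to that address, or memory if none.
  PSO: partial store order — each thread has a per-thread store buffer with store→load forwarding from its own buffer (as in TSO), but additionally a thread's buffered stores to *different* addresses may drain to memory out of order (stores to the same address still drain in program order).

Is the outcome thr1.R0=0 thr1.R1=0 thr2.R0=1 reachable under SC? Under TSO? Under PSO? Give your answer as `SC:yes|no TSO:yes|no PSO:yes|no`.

SC:yes TSO:yes PSO:yes

outcome vector order: (thr1.R0,thr1.R1,thr2.R0)
SC: 9 outcomes — {001 002 011 012 021 022 211 221 222}
TSO: 9 outcomes — {001 002 011 012 021 022 211 221 222}
PSO: 12 outcomes — {001 002 011 012 021 022 201 202 211 212 221 222}
target 001 ∈ {SC,TSO,PSO}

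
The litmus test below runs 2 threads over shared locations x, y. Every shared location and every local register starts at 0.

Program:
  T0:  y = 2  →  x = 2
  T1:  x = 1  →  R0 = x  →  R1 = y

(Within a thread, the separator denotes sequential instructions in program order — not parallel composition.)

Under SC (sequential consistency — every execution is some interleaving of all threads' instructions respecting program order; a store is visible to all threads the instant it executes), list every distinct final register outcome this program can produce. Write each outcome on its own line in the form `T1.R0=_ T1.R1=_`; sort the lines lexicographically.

T1.R0=1 T1.R1=0
T1.R0=1 T1.R1=2
T1.R0=2 T1.R1=2

outcome vector order: (T1.R0,T1.R1)
|SC outcomes| = 3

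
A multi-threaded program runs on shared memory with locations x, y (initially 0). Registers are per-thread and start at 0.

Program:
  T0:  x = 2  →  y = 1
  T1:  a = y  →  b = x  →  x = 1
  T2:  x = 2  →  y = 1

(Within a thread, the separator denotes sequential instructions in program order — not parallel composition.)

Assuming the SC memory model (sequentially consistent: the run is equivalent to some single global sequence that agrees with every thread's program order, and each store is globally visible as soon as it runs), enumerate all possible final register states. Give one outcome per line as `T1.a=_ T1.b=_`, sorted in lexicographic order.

T1.a=0 T1.b=0
T1.a=0 T1.b=2
T1.a=1 T1.b=2

outcome vector order: (T1.a,T1.b)
|SC outcomes| = 3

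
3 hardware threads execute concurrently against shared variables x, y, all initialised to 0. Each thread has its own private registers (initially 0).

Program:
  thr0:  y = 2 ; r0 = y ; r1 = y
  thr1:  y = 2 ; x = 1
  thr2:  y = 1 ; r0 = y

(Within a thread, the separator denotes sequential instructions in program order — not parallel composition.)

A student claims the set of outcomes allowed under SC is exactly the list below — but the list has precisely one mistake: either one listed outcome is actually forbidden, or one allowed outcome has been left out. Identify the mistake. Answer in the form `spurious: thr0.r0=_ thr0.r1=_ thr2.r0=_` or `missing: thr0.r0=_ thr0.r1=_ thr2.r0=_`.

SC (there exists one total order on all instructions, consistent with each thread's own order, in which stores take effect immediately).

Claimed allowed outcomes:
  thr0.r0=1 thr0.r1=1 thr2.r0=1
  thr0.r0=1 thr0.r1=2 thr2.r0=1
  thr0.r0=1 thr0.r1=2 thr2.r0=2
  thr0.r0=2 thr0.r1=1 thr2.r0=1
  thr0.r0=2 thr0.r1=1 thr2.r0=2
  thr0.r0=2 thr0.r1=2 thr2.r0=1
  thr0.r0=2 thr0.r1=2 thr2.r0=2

outcome vector order: (thr0.r0,thr0.r1,thr2.r0)
SC (8): 111, 112, 121, 122, 211, 212, 221, 222
SC∖claimed = {112}

missing: thr0.r0=1 thr0.r1=1 thr2.r0=2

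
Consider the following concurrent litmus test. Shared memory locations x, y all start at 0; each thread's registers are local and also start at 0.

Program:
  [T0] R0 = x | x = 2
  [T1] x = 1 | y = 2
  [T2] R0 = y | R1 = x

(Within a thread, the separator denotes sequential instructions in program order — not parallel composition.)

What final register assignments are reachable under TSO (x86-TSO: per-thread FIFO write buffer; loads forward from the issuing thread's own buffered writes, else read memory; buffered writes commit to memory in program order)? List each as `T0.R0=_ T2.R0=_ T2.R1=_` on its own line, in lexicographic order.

outcome vector order: (T0.R0,T2.R0,T2.R1)
|TSO outcomes| = 10

T0.R0=0 T2.R0=0 T2.R1=0
T0.R0=0 T2.R0=0 T2.R1=1
T0.R0=0 T2.R0=0 T2.R1=2
T0.R0=0 T2.R0=2 T2.R1=1
T0.R0=0 T2.R0=2 T2.R1=2
T0.R0=1 T2.R0=0 T2.R1=0
T0.R0=1 T2.R0=0 T2.R1=1
T0.R0=1 T2.R0=0 T2.R1=2
T0.R0=1 T2.R0=2 T2.R1=1
T0.R0=1 T2.R0=2 T2.R1=2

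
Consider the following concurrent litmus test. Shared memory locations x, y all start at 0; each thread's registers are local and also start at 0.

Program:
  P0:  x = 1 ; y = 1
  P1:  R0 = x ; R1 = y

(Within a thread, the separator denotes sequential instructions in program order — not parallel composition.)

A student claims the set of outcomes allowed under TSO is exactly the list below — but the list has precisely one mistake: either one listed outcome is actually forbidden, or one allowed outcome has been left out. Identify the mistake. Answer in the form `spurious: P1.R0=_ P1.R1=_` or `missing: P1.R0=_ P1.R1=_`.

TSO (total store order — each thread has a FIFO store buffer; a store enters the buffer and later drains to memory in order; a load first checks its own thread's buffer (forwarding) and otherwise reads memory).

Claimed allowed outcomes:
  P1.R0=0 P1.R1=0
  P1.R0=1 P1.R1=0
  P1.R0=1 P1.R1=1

missing: P1.R0=0 P1.R1=1

outcome vector order: (P1.R0,P1.R1)
TSO: 4 outcomes — {00; 01; 10; 11}
TSO∖claimed = {01}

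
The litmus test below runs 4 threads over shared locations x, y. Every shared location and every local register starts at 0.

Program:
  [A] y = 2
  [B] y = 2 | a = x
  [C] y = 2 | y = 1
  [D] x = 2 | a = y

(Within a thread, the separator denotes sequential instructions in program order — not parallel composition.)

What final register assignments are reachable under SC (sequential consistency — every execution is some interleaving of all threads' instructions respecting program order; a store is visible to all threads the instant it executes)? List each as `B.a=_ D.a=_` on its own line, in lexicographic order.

outcome vector order: (B.a,D.a)
|SC outcomes| = 5

B.a=0 D.a=1
B.a=0 D.a=2
B.a=2 D.a=0
B.a=2 D.a=1
B.a=2 D.a=2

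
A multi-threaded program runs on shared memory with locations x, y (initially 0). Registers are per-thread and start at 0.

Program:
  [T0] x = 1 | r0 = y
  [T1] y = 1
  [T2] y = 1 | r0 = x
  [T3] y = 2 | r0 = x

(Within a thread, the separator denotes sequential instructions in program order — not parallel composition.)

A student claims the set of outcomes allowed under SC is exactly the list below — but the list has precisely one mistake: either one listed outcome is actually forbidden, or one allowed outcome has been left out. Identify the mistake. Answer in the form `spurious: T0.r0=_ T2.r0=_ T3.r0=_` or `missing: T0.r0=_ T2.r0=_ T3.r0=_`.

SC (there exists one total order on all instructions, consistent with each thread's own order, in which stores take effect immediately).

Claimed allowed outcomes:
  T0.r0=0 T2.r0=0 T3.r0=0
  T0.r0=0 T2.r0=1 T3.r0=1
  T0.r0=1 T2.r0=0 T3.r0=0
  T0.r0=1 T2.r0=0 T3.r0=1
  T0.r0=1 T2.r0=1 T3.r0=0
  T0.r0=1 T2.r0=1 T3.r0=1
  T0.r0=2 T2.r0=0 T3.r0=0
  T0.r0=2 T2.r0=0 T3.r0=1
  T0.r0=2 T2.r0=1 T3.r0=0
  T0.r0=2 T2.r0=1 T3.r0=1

outcome vector order: (T0.r0,T2.r0,T3.r0)
under SC → 011 100 101 110 111 200 201 210 211
claimed∖SC = {000}

spurious: T0.r0=0 T2.r0=0 T3.r0=0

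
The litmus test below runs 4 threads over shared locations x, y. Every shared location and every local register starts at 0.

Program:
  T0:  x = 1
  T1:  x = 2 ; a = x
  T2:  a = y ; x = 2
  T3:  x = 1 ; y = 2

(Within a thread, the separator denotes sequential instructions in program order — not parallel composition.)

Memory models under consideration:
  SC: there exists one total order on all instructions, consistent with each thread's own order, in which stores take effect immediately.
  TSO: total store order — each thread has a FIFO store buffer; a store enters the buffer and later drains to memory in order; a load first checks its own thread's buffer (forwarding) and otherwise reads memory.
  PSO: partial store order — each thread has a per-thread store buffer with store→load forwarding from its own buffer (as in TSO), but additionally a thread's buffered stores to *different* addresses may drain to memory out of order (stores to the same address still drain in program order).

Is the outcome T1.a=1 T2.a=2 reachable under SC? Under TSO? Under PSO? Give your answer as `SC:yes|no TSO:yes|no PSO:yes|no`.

SC:yes TSO:yes PSO:yes

outcome vector order: (T1.a,T2.a)
SC (4): (1,0) (1,2) (2,0) (2,2)
TSO (4): (1,0) (1,2) (2,0) (2,2)
PSO (4): (1,0) (1,2) (2,0) (2,2)
target (1,2) ∈ {SC,TSO,PSO}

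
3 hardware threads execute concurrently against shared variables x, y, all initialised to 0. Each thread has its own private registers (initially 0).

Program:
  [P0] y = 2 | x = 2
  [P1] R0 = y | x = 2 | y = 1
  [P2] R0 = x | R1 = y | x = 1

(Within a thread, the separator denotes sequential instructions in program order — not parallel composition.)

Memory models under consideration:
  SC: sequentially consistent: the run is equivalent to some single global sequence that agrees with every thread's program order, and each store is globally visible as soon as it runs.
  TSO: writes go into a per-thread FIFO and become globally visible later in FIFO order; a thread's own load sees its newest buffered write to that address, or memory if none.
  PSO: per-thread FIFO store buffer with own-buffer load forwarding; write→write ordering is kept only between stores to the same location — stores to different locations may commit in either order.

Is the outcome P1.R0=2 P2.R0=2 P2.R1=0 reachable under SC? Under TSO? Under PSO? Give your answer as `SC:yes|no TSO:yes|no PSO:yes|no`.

outcome vector order: (P1.R0,P2.R0,P2.R1)
SC (11): (0,0,0); (0,0,1); (0,0,2); (0,2,0); (0,2,1); (0,2,2); (2,0,0); (2,0,1); (2,0,2); (2,2,1); (2,2,2)
TSO (11): (0,0,0); (0,0,1); (0,0,2); (0,2,0); (0,2,1); (0,2,2); (2,0,0); (2,0,1); (2,0,2); (2,2,1); (2,2,2)
PSO (12): (0,0,0); (0,0,1); (0,0,2); (0,2,0); (0,2,1); (0,2,2); (2,0,0); (2,0,1); (2,0,2); (2,2,0); (2,2,1); (2,2,2)
target (2,2,0) ∈ {PSO}

SC:no TSO:no PSO:yes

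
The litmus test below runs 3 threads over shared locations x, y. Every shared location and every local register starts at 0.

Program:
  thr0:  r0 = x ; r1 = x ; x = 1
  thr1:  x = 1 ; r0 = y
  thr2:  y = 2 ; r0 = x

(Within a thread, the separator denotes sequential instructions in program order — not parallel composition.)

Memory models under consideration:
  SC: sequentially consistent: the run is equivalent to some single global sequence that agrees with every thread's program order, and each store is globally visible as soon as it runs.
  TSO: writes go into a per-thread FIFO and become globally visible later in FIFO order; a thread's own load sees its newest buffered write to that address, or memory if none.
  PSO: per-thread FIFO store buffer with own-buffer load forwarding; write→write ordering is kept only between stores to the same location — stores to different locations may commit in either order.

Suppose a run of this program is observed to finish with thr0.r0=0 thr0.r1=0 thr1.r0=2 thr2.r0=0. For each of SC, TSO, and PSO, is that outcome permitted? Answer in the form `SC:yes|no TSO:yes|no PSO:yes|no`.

outcome vector order: (thr0.r0,thr0.r1,thr1.r0,thr2.r0)
[SC] allowed = {0/0/0/1; 0/0/2/0; 0/0/2/1; 0/1/0/1; 0/1/2/0; 0/1/2/1; 1/1/0/1; 1/1/2/0; 1/1/2/1}
[TSO] allowed = {0/0/0/0; 0/0/0/1; 0/0/2/0; 0/0/2/1; 0/1/0/0; 0/1/0/1; 0/1/2/0; 0/1/2/1; 1/1/0/0; 1/1/0/1; 1/1/2/0; 1/1/2/1}
[PSO] allowed = {0/0/0/0; 0/0/0/1; 0/0/2/0; 0/0/2/1; 0/1/0/0; 0/1/0/1; 0/1/2/0; 0/1/2/1; 1/1/0/0; 1/1/0/1; 1/1/2/0; 1/1/2/1}
target 0/0/2/0 ∈ {SC,TSO,PSO}

SC:yes TSO:yes PSO:yes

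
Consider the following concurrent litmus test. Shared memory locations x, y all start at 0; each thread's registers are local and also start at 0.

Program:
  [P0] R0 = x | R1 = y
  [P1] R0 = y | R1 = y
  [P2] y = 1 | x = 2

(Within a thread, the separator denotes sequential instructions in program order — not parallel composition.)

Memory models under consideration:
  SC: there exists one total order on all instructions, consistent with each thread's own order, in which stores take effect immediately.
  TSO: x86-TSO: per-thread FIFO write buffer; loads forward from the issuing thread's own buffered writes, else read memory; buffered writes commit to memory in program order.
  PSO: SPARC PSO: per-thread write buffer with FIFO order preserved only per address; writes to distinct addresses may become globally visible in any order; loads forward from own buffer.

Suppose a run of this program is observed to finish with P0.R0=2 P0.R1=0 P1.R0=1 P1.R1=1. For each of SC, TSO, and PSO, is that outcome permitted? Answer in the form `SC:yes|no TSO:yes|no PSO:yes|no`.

SC:no TSO:no PSO:yes

outcome vector order: (P0.R0,P0.R1,P1.R0,P1.R1)
SC (9): 0/0/0/0, 0/0/0/1, 0/0/1/1, 0/1/0/0, 0/1/0/1, 0/1/1/1, 2/1/0/0, 2/1/0/1, 2/1/1/1
TSO (9): 0/0/0/0, 0/0/0/1, 0/0/1/1, 0/1/0/0, 0/1/0/1, 0/1/1/1, 2/1/0/0, 2/1/0/1, 2/1/1/1
PSO (12): 0/0/0/0, 0/0/0/1, 0/0/1/1, 0/1/0/0, 0/1/0/1, 0/1/1/1, 2/0/0/0, 2/0/0/1, 2/0/1/1, 2/1/0/0, 2/1/0/1, 2/1/1/1
target 2/0/1/1 ∈ {PSO}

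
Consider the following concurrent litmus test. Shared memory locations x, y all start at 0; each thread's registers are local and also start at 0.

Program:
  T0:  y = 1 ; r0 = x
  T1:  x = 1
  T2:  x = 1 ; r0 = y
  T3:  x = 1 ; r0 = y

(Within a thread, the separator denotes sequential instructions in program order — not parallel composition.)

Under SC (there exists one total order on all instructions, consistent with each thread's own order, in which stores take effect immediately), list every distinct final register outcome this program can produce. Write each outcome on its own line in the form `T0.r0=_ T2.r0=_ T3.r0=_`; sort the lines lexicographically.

T0.r0=0 T2.r0=1 T3.r0=1
T0.r0=1 T2.r0=0 T3.r0=0
T0.r0=1 T2.r0=0 T3.r0=1
T0.r0=1 T2.r0=1 T3.r0=0
T0.r0=1 T2.r0=1 T3.r0=1

outcome vector order: (T0.r0,T2.r0,T3.r0)
|SC outcomes| = 5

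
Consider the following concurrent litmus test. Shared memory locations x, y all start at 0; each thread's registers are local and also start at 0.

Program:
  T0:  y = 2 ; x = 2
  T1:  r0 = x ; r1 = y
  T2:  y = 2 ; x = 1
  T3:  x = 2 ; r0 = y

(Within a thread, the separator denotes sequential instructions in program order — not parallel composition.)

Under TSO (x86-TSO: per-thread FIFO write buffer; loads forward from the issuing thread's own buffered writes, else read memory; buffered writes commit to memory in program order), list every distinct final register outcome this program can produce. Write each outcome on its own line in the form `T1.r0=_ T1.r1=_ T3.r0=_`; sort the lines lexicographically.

outcome vector order: (T1.r0,T1.r1,T3.r0)
|TSO outcomes| = 10

T1.r0=0 T1.r1=0 T3.r0=0
T1.r0=0 T1.r1=0 T3.r0=2
T1.r0=0 T1.r1=2 T3.r0=0
T1.r0=0 T1.r1=2 T3.r0=2
T1.r0=1 T1.r1=2 T3.r0=0
T1.r0=1 T1.r1=2 T3.r0=2
T1.r0=2 T1.r1=0 T3.r0=0
T1.r0=2 T1.r1=0 T3.r0=2
T1.r0=2 T1.r1=2 T3.r0=0
T1.r0=2 T1.r1=2 T3.r0=2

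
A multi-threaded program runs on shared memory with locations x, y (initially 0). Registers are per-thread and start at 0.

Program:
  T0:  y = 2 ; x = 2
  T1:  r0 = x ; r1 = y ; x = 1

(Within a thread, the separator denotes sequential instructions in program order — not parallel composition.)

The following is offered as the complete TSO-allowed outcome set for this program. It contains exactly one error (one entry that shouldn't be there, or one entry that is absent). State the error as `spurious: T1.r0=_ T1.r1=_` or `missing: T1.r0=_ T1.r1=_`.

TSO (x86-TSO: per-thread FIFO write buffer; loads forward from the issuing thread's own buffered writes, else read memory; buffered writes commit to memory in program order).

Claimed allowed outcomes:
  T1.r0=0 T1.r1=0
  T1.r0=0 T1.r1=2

missing: T1.r0=2 T1.r1=2

outcome vector order: (T1.r0,T1.r1)
TSO: 3 outcomes — {00 02 22}
TSO∖claimed = {22}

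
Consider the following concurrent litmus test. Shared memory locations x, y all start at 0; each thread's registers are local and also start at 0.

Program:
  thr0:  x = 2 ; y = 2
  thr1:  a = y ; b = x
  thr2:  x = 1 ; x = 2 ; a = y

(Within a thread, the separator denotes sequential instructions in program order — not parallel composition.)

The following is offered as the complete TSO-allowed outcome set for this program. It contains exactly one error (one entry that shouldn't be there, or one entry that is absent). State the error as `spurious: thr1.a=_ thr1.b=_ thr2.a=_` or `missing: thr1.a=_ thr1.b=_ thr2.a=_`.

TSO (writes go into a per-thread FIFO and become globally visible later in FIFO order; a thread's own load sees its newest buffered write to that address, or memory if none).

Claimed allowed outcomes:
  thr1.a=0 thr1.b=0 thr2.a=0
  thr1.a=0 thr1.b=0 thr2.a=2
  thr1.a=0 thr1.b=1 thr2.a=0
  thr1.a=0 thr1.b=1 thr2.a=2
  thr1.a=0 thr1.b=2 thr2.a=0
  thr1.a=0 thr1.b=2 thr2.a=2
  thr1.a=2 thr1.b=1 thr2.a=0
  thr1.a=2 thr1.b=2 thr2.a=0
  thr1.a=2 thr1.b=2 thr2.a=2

missing: thr1.a=2 thr1.b=1 thr2.a=2

outcome vector order: (thr1.a,thr1.b,thr2.a)
[TSO] allowed = {000, 002, 010, 012, 020, 022, 210, 212, 220, 222}
TSO∖claimed = {212}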